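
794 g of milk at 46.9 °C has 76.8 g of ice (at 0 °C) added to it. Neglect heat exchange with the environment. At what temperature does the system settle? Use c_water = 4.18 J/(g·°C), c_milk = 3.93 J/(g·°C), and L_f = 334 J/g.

Let T be the final temperature. ΣQ_i = 0:
latent heat to melt: 76.8×334 = 25651
  warm the meltwater: 321.02 T
  milk: 3120.4(T − 46.9)
3441.4 T = 146348 − 25651 = 120696
T ≈ 35.07 °C. Since T > 0 °C, the all-ice-melts assumption holds.

T_f ≈ 35.1 °C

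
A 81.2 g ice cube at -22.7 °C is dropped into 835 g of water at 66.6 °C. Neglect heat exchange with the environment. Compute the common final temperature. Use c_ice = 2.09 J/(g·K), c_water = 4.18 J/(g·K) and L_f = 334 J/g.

Setting the total heat transfer to zero:
ice -22.7→0 °C: 81.2·2.09·22.7 = 3852.4; latent heat to melt: 81.2·334 = 27121; meltwater 0→T: 81.2·4.18·T = 339.42 T; water cools: 835·4.18·(T − 66.6) = 3490.3(T − 66.6)
3829.7 T = 232454 − 30973 = 201481
T ≈ 52.61 °C (positive, so assuming full melt was valid).

T_f ≈ 52.6 °C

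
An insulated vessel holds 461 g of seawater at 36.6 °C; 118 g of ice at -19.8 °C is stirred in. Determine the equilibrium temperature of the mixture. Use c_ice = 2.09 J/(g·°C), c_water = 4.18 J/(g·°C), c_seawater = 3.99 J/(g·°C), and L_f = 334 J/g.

T_f ≈ 9.9 °C

Setting the total heat transfer to zero:
warm ice to 0 °C: 118·2.09·(0 − (-19.8)) = 4883.1
  latent heat to melt: 118·334 = 39412
  meltwater 0→T: 118·4.18·T = 493.24 T
  seawater cools: 461·3.99·(T − 36.6) = 1839.4(T − 36.6)
2332.6 T = 67322 − 44295 = 23027
T ≈ 9.87 °C (positive, so assuming full melt was valid).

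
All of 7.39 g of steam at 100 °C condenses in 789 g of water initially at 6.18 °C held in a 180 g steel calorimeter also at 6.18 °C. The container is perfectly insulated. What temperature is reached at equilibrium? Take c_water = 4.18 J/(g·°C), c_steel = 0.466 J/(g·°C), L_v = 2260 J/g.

T_f ≈ 11.9 °C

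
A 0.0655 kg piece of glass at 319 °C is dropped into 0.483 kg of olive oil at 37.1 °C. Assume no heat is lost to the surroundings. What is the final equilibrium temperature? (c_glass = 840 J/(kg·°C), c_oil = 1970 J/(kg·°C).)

Set heat shed by the hot body equal to heat absorbed by the cold body:
0.0655*840*(319 − T) = 0.483*1970*(T − 37.1)
55.02(319 − T) = 951.51(T − 37.1)
1006.5 T = 52852  ⇒  T ≈ 52.51 °C

T_f ≈ 52.5 °C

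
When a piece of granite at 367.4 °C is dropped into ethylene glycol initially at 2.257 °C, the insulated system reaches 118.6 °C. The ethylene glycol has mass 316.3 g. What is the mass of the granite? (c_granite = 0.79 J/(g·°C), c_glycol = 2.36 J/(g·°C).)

Net heat exchanged in the isolated system is zero:
m·0.79·(118.6 − 367.4) + 316.3·2.36·(118.6 − 2.257) = 0
-196.55 m = -86846
m = -86846/-196.55 ≈ 441.8 g

m ≈ 442 g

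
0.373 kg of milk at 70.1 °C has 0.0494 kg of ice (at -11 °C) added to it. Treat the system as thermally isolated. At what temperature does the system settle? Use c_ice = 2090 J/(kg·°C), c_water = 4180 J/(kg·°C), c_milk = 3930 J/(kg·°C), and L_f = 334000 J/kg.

T_f ≈ 50.9 °C

Conservation of energy gives ΣQ = 0:
ice -11→0 °C: 0.0494×2090×11 = 1135.7; latent heat to melt: 0.0494×334000 = 16500; meltwater 0→T: 0.0494×4180×T = 206.49 T; milk: 1465.9(T − 70.1)
1672.4 T = 102759 − 17635 = 85124
T ≈ 50.90 °C — above 0 °C, consistent with complete melting.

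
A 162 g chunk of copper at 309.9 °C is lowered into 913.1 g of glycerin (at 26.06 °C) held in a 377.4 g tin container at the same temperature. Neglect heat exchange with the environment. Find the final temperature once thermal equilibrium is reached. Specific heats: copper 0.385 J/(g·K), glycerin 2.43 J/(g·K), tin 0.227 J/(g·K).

T_f ≈ 33.5 °C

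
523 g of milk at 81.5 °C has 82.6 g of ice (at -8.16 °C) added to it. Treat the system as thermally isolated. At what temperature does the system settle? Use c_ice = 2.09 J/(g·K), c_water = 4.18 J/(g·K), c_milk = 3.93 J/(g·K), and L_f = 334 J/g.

T_f ≈ 57.7 °C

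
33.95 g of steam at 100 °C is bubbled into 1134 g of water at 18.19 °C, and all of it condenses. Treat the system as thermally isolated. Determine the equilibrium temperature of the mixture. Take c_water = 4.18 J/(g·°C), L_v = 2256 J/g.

Energy conservation, ΣQ = 0:
condense steam: −33.95·2256 = −76591
  condensate cools 100→T: 33.95·4.18·(T − 100) = 141.91(T − 100)
  original water: 4740.1(T − 18.19)
4882 T = 76591 + 14191 + 86223 = 177005
T ≈ 36.26 °C (< 100 °C, so full condensation is consistent).

T_f ≈ 36.3 °C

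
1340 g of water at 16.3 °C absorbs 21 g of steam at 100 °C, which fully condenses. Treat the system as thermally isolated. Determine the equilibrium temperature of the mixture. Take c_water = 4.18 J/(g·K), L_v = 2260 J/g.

T_f ≈ 25.9 °C

Heat gained plus heat lost sum to zero:
latent heat released on condensation: 21×2260 = 47460
  condensate cools 100→T: 21×4.18×(T − 100) = 87.78(T − 100)
  original water: 5601.2(T − 16.3)
5689 T = 47460 + 8778 + 91300 = 147538
T ≈ 25.93 °C, under the boiling point, so the assumption holds.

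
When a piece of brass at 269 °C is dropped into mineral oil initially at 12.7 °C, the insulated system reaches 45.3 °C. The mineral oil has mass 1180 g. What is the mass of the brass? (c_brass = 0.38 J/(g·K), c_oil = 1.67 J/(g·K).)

Conservation of energy gives ΣQ = 0:
m·0.38·(45.3 − 269) + 1180·1.67·(45.3 − 12.7) = 0
-85.01 m = -64242
m = -64242/-85.01 ≈ 755.7 g

m ≈ 756 g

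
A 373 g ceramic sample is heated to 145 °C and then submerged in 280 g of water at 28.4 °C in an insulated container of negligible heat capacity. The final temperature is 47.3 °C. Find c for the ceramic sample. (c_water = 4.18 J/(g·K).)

m_s c (T_s − T_f) = m_water c_water (T_f − T_0):
373·c·(145 − 47.3) = 280·4.18·(47.3 − 28.4)
36442 c = 22121  ⇒  c ≈ 0.607 J/(g·K)

c ≈ 0.607 J/(g·K)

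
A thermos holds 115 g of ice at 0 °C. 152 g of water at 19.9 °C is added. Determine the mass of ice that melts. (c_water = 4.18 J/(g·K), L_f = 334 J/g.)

m_melted ≈ 37.9 g

Heat available from the water dropping to 0 °C: 152·4.18·19.9 = 12644 J.
Fully melting the ice requires m_ice L_f = 115·334 = 38410 J.
That's not enough to melt it all — equilibrium is at 0 °C with ice remaining.
m_melt = 12644 / L_f = 37.86 g.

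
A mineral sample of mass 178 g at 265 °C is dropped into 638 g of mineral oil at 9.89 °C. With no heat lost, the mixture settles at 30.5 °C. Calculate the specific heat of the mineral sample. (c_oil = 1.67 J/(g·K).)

c ≈ 0.526 J/(g·K)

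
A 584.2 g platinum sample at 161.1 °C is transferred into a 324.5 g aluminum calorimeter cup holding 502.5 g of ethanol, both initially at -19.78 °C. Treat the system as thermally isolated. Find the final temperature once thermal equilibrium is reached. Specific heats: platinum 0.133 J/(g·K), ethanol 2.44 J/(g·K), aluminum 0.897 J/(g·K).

T_f ≈ -11.0 °C

Net heat exchanged in the isolated system is zero:
584.2·0.133·(T − 161.1) + 502.5·2.44·(T − (-19.78)) + 324.5·0.897·(T − (-19.78)) = 0
(77.7 + 1226.1 + 291.08) T = 77.7·161.1 + 1226.1·(-19.78) + 291.08·(-19.78)
T ≈ -10.97 °C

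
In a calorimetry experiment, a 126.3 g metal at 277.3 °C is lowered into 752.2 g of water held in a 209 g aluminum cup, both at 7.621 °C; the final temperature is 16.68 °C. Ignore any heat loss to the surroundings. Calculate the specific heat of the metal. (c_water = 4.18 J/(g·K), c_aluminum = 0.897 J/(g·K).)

Heat gained plus heat lost sum to zero:
126.3·c·(16.68 − 277.3) + 752.2·4.18·(16.68 − 7.621) + 209·0.897·(16.68 − 7.621) = 0
-32916 c = -30182
c = -30182/-32916 ≈ 0.9169 J/(g·K)

c ≈ 0.917 J/(g·K)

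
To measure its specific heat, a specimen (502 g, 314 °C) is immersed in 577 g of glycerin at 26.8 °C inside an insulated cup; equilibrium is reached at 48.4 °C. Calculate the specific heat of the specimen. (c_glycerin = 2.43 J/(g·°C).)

c ≈ 0.227 J/(g·°C)

m_s c (T_s − T_f) = m_glycerin c_glycerin (T_f − T_0):
502·c·(314 − 48.4) = 577·2.43·(48.4 − 26.8)
133331 c = 30286  ⇒  c ≈ 0.2271 J/(g·°C)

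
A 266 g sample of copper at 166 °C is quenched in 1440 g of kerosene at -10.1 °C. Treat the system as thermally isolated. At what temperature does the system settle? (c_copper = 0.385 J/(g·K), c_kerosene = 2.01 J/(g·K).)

T_f ≈ -4.1 °C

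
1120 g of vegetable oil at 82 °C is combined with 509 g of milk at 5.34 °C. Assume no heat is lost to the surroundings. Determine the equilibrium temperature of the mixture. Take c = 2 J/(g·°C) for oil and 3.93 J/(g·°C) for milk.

With ΣQ=0 the equilibrium temperature is the m·c-weighted mean:
T_f = (2240*82 + 2000.4*5.34) / (2240 + 2000.4)
    = 194362 / 4240.4 ≈ 45.84 °C

T_f ≈ 45.8 °C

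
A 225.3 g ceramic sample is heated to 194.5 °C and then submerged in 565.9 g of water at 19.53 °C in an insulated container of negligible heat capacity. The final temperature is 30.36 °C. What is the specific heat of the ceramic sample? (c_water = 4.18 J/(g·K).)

Heat lost by the ceramic sample = heat gained by the water:
225.3×c×(194.5 − 30.36) = 565.9×4.18×(30.36 − 19.53)
36981 c = 25618  ⇒  c ≈ 0.6927 J/(g·K)

c ≈ 0.693 J/(g·K)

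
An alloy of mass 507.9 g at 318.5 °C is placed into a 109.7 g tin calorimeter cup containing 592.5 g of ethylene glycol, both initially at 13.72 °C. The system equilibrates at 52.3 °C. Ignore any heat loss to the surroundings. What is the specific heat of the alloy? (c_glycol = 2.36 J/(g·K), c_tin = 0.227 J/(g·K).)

Setting the total heat transfer to zero:
507.9×c×(52.3 − 318.5) + 592.5×2.36×(52.3 − 13.72) + 109.7×0.227×(52.3 − 13.72) = 0
-135203 c = -54907
c = -54907/-135203 ≈ 0.4061 J/(g·K)

c ≈ 0.406 J/(g·K)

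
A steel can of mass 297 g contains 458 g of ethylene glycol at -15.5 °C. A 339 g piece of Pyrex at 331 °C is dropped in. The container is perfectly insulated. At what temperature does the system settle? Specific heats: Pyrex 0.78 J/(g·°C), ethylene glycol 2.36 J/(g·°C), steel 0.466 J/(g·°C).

Conservation of energy gives ΣQ = 0:
339·0.78·(T − 331) + 458·2.36·(T − (-15.5)) + 297·0.466·(T − (-15.5)) = 0
264.42(T − 331) + 1080.9(T − (-15.5)) + 138.4(T − (-15.5)) = 0
1483.7 T = 68624
T ≈ 46.25 °C

T_f ≈ 46.3 °C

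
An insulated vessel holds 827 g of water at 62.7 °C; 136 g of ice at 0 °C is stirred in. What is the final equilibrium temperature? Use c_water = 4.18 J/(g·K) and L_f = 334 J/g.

T_f ≈ 42.6 °C

Setting the total heat transfer to zero:
fusion: m_ice L_f = 136×334 = 45424
  warm the meltwater: 568.48 T
  water cools: 827×4.18×(T − 62.7) = 3456.9(T − 62.7)
4025.3 T = 216745 − 45424 = 171321
T ≈ 42.56 °C. Since T > 0 °C, the all-ice-melts assumption holds.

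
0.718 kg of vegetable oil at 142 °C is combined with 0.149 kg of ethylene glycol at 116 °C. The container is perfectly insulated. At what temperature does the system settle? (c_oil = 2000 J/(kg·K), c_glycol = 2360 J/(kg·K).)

|Q_oil| = |Q_glycol|:
0.718·2000·(142 − T) = 0.149·2360·(T − 116)
1436(142 − T) = 351.64(T − 116)
1787.6 T = 244702  ⇒  T ≈ 136.89 °C

T_f ≈ 136.9 °C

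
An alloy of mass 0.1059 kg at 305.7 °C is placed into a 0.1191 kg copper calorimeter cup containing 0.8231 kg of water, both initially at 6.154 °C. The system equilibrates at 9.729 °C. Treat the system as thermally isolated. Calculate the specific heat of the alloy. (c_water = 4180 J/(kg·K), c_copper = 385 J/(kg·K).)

c ≈ 398 J/(kg·K)

Energy conservation, ΣQ = 0:
0.1059×c×(9.729 − 305.7) + 0.8231×4180×(9.729 − 6.154) + 0.1191×385×(9.729 − 6.154) = 0
-31.34 c = -12464
c = -12464/-31.34 ≈ 397.7 J/(kg·K)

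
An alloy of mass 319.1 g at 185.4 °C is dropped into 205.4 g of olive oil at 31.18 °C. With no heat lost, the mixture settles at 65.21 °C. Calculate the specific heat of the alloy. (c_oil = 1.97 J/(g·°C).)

c ≈ 0.359 J/(g·°C)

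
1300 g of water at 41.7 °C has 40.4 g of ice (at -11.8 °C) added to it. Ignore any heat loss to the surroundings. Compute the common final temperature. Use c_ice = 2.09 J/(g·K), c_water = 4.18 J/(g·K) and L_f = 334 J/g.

T_f ≈ 37.9 °C

Sum of m c ΔT and latent-heat terms is zero:
warm ice to 0 °C: 40.4×2.09×(0 − (-11.8)) = 996.34; fusion: m_ice L_f = 40.4×334 = 13494; warm the meltwater: 168.87 T; water cools: 1300×4.18×(T − 41.7) = 5434(T − 41.7)
5602.9 T = 226598 − 14490 = 212108
T ≈ 37.86 °C — above 0 °C, consistent with complete melting.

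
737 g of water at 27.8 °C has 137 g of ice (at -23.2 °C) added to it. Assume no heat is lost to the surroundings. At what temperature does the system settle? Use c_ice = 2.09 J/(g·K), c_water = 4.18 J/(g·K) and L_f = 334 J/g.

T_f ≈ 9.1 °C

Let T be the final temperature. ΣQ_i = 0:
warm ice to 0 °C: 137·2.09·(0 − (-23.2)) = 6642.9
  fusion: m_ice L_f = 137·334 = 45758
  warm the meltwater: 572.66 T
  water cools: 737·4.18·(T − 27.8) = 3080.7(T − 27.8)
3653.3 T = 85642 − 52401 = 33241
T ≈ 9.10 °C — above 0 °C, consistent with complete melting.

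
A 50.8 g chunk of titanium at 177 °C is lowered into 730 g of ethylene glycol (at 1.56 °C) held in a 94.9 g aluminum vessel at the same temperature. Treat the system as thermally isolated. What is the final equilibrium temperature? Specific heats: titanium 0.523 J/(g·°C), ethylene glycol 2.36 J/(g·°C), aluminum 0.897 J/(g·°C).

Conservation of energy gives ΣQ = 0:
50.8·0.523·(T − 177) + 730·2.36·(T − 1.56) + 94.9·0.897·(T − 1.56) = 0
26.57(T − 177) + 1722.8(T − 1.56) + 85.13(T − 1.56) = 0
1834.5 T = 7523
T = 7523 / 1834.5 = 4.1 °C

T_f ≈ 4.1 °C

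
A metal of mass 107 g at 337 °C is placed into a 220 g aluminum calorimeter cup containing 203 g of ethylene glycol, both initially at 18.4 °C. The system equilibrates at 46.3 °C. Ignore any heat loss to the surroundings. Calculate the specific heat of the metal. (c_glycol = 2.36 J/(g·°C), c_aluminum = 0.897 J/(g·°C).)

Let T be the final temperature. ΣQ_i = 0:
107×c×(46.3 − 337) + 203×2.36×(46.3 − 18.4) + 220×0.897×(46.3 − 18.4) = 0
-31105 c = -18872
c = -18872/-31105 ≈ 0.6067 J/(g·°C)

c ≈ 0.607 J/(g·°C)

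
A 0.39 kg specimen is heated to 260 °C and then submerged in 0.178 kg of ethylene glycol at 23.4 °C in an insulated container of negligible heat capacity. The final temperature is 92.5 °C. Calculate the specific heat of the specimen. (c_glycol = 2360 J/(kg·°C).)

Heat lost by the specimen = heat gained by the glycol:
0.39·c·(260 − 92.5) = 0.178·2360·(92.5 − 23.4)
65.33 c = 29028  ⇒  c ≈ 444.4 J/(kg·°C)

c ≈ 444 J/(kg·°C)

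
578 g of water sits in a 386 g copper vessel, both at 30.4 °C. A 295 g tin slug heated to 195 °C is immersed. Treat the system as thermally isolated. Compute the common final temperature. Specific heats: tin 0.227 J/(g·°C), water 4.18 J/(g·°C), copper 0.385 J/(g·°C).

T_f ≈ 34.6 °C

With ΣQ=0 the equilibrium temperature is the m·c-weighted mean:
T_f = (66.97·195 + 2416·30.4 + 148.61·30.4) / (66.97 + 2416 + 148.61)
    = 91024 / 2631.6 ≈ 34.59 °C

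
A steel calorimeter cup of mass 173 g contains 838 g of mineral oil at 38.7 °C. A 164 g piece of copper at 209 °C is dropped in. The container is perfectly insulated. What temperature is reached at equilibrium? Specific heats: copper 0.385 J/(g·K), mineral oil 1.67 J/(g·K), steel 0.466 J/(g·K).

Heat gained plus heat lost sum to zero:
164×0.385×(T − 209) + 838×1.67×(T − 38.7) + 173×0.466×(T − 38.7) = 0
63.14(T − 209) + 1399.5(T − 38.7) + 80.62(T − 38.7) = 0
1543.2 T = 70475
T = 70475 / 1543.2 = 45.7 °C

T_f ≈ 45.7 °C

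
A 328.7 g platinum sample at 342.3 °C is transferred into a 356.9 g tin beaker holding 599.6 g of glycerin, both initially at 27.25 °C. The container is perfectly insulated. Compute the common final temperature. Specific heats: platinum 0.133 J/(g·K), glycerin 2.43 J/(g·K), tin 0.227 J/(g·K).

Setting the total heat transfer to zero:
328.7*0.133*(T − 342.3) + 599.6*2.43*(T − 27.25) + 356.9*0.227*(T − 27.25) = 0
43.72(T − 342.3) + 1457(T − 27.25) + 81.02(T − 27.25) = 0
1581.8 T = 56876
T = 56876 / 1581.8 = 36 °C

T_f ≈ 36.0 °C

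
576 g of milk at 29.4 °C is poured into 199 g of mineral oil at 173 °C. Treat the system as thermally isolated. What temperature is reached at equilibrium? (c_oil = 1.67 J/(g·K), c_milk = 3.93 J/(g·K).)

T_f ≈ 47.8 °C

Setting the total heat transfer to zero:
199·1.67·(T − 173) + 576·3.93·(T − 29.4) = 0
2596 T = 124045
T = 124045/2596 ≈ 47.78 °C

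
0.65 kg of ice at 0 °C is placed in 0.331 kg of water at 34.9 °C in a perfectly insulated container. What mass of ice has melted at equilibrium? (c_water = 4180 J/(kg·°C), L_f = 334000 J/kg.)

Cooling the water to 0 °C releases 0.331×4180×34.9 = 48287 J.
To melt every bit of ice: 0.65×334000 = 217100 J.
48287 J < 217100 J, so only part of the ice melts and the system sits at 0 °C.
m_melt = 48287 / L_f = 0.1446 kg.

m_melted ≈ 0.145 kg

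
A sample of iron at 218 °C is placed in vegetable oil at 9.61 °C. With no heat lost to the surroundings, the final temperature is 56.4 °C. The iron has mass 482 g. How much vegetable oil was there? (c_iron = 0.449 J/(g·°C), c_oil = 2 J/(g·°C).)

m ≈ 374 g

Heat lost by the iron = heat gained by the oil:
482·0.449·(218 − 56.4) = m·2·(56.4 − 9.61)
93.58 m = 34973  ⇒  m ≈ 373.7 g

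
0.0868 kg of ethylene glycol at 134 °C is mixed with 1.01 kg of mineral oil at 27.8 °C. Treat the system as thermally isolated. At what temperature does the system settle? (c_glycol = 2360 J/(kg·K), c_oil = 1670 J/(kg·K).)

Setting the total heat transfer to zero:
0.0868·2360·(T − 134) + 1.01·1670·(T − 27.8) = 0
204.85(T − 134) + 1686.7(T − 27.8) = 0
1891.5 T = 74340
T ≈ 39.30 °C

T_f ≈ 39.3 °C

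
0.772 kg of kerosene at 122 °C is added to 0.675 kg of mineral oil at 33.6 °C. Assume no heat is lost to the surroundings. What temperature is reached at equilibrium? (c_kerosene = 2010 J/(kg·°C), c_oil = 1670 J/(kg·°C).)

Heat lost by the kerosene equals heat gained by the oil:
0.772*2010*(122 − T) = 0.675*1670*(T − 33.6)
1551.7(122 − T) = 1127.2(T − 33.6)
2679 T = 227185  ⇒  T ≈ 84.80 °C

T_f ≈ 84.8 °C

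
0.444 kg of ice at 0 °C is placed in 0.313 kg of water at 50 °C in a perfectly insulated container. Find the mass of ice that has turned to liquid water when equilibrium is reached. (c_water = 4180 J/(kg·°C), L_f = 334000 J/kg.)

m_melted ≈ 0.196 kg

Heat available from the water dropping to 0 °C: 0.313×4180×50 = 65417 J.
Melting all 0.444 kg of ice would need 0.444×334000 = 148296 J.
65417 J < 148296 J, so only part of the ice melts and the system sits at 0 °C.
m_melted×334000 = 65417  ⇒  m_melted ≈ 0.1959 kg.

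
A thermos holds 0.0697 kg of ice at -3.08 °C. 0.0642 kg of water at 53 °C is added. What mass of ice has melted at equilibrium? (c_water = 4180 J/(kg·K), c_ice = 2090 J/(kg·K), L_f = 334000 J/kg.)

m_melted ≈ 0.0412 kg

Cooling the water to 0 °C releases 0.0642×4180×53 = 14223 J.
Of that, 0.0697×2090×3.08 = 448.67 J goes to bring the ice to 0 °C, leaving 13774 J.
To melt every bit of ice: 0.0697×334000 = 23280 J.
Since 13774 < 23280 J, not all the ice melts; equilibrium is at 0 °C.
m_melted×334000 = 13774  ⇒  m_melted ≈ 0.04124 kg.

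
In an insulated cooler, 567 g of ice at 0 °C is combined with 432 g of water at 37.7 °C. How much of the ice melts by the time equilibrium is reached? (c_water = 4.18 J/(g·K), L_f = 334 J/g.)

m_melted ≈ 204 g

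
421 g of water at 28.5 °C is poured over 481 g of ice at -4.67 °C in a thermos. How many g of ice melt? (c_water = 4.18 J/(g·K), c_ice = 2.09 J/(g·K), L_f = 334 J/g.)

m_melted ≈ 136 g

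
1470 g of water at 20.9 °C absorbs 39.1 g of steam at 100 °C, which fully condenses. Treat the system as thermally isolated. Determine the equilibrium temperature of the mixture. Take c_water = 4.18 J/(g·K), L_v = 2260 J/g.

T_f ≈ 37.0 °C

Setting the total heat transfer to zero:
latent heat released on condensation: 39.1·2260 = 88366; condensate cools 100→T: 39.1·4.18·(T − 100) = 163.44(T − 100); original water: 6144.6(T − 20.9)
6308 T = 88366 + 16344 + 128422 = 233132
T ≈ 36.96 °C, under the boiling point, so the assumption holds.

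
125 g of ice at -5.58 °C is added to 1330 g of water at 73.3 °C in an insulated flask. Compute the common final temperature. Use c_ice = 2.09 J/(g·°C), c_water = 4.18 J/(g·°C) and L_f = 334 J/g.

T_f ≈ 59.9 °C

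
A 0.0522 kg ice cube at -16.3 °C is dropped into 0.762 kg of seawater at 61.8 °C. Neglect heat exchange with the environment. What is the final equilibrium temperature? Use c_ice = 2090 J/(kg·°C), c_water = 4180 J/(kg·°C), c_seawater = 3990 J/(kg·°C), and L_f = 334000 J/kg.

T_f ≈ 51.8 °C

Heat gained plus heat lost sum to zero:
ice -16.3→0 °C: 0.0522·2090·16.3 = 1778.3
  fusion: m_ice L_f = 0.0522·334000 = 17435
  warm the meltwater: 218.2 T
  seawater: 3040.4(T − 61.8)
3258.6 T = 187895 − 19213 = 168682
T ≈ 51.77 °C — above 0 °C, consistent with complete melting.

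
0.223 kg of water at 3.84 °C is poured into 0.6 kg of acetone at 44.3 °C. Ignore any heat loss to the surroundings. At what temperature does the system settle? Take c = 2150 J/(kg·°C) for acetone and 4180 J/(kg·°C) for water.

Taking heat into each body as positive, Σ m c ΔT = 0:
0.6×2150×(T − 44.3) + 0.223×4180×(T − 3.84) = 0
1290(T − 44.3) + 932.14(T − 3.84) = 0
2222.1 T = 60726
T = 60726/2222.1 ≈ 27.33 °C

T_f ≈ 27.3 °C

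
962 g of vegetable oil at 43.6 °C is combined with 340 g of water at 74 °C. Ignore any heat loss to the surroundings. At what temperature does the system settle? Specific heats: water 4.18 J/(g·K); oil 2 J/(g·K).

T_f is the heat-capacity-weighted average of the initial temperatures:
T_f = (1421.2*74 + 1924*43.6) / (1421.2 + 1924)
    = 189055 / 3345.2 ≈ 56.52 °C

T_f ≈ 56.5 °C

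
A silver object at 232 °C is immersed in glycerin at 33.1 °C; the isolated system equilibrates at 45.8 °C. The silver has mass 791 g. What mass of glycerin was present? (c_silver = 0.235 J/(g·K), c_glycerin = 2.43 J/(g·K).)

m ≈ 1120 g

Net heat exchanged in the isolated system is zero:
791×0.235×(45.8 − 232) + m×2.43×(45.8 − 33.1) = 0
30.86 m = 34612
m = 34612/30.86 ≈ 1122 g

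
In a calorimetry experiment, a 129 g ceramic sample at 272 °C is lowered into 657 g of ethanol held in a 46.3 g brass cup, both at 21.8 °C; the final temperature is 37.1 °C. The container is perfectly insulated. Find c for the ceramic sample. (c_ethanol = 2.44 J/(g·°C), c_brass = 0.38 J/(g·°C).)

Heat gained plus heat lost sum to zero:
129×c×(37.1 − 272) + 657×2.44×(37.1 − 21.8) + 46.3×0.38×(37.1 − 21.8) = 0
-30302 c = -24796
c = -24796/-30302 ≈ 0.8183 J/(g·°C)

c ≈ 0.818 J/(g·°C)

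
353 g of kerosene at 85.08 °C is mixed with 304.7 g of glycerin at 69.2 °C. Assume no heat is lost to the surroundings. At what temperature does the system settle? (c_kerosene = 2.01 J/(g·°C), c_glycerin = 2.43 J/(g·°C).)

T_f ≈ 77.0 °C

Heat gained plus heat lost sum to zero:
353*2.01*(T − 85.08) + 304.7*2.43*(T − 69.2) = 0
709.53(T − 85.08) + 740.42(T − 69.2) = 0
(709.53 + 740.42) T = 709.53*85.08 + 740.42*69.2
T ≈ 76.97 °C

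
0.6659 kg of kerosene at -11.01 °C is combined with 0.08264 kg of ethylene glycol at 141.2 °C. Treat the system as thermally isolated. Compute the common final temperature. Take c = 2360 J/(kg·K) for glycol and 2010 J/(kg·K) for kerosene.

T_f ≈ 8.3 °C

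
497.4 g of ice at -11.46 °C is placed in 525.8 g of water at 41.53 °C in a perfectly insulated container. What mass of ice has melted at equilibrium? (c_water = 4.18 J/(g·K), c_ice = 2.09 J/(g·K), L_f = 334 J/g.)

Water can give up m c ΔT = 525.8×4.18×41.53 = 91276 J before reaching 0 °C.
Of that, 497.4×2.09×11.46 = 11913 J goes to bring the ice to 0 °C, leaving 79363 J.
Melting all 497.4 g of ice would need 497.4×334 = 166132 J.
79363 J < 166132 J, so only part of the ice melts and the system sits at 0 °C.
m_melt = 79363 / L_f = 237.6 g.

m_melted ≈ 238 g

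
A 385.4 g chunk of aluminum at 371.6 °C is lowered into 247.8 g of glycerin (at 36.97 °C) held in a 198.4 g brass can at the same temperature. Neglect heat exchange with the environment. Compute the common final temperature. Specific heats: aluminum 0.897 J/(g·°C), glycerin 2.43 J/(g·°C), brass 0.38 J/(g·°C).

T_f ≈ 150.0 °C

Setting the total heat transfer to zero:
385.4*0.897*(T − 371.6) + 247.8*2.43*(T − 36.97) + 198.4*0.38*(T − 36.97) = 0
345.7(T − 371.6) + 602.15(T − 36.97) + 75.39(T − 36.97) = 0
1023.2 T = 153512
T ≈ 150.02 °C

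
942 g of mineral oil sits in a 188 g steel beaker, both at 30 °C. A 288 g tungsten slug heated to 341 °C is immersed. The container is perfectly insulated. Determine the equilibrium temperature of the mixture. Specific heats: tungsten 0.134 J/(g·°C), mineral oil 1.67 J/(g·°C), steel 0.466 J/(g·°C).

Setting the total heat transfer to zero:
288*0.134*(T − 341) + 942*1.67*(T − 30) + 188*0.466*(T − 30) = 0
38.59(T − 341) + 1573.1(T − 30) + 87.61(T − 30) = 0
1699.3 T = 62982
T = 62982/1699.3 ≈ 37.06 °C

T_f ≈ 37.1 °C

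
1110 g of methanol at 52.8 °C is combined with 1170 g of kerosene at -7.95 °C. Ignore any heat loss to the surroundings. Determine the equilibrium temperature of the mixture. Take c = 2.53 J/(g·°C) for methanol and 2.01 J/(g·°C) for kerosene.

T_f = Σ m_i c_i T_i / Σ m_i c_i:
T_f = (2808.3·52.8 + 2351.7·(-7.95)) / (2808.3 + 2351.7)
    = 129582 / 5160 ≈ 25.11 °C

T_f ≈ 25.1 °C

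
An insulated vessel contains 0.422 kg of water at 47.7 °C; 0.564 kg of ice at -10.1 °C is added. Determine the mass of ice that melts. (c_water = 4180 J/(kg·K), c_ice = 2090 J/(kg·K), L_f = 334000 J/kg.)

m_melted ≈ 0.216 kg

Heat available from the water dropping to 0 °C: 0.422×4180×47.7 = 84141 J.
Warming the ice to 0 °C takes 0.564×2090×10.1 = 11905 J, leaving 72235 J for melting.
Fully melting the ice requires m_ice L_f = 0.564×334000 = 188376 J.
72235 J < 188376 J, so only part of the ice melts and the system sits at 0 °C.
m_melt = 72235 / L_f = 0.2163 kg.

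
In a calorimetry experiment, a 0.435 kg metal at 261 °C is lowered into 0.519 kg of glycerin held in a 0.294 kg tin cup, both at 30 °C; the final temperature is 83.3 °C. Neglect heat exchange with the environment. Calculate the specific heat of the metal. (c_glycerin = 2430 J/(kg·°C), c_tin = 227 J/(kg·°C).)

c ≈ 916 J/(kg·°C)

Setting the total heat transfer to zero:
0.435×c×(83.3 − 261) + 0.519×2430×(83.3 − 30) + 0.294×227×(83.3 − 30) = 0
-77.3 c = -70777
c = -70777/-77.3 ≈ 915.6 J/(kg·°C)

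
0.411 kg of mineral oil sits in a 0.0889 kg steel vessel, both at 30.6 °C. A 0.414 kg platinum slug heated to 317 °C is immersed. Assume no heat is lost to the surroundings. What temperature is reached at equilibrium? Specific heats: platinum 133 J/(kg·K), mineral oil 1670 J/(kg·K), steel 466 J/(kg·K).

T_f ≈ 50.7 °C

Energy conservation, ΣQ = 0:
0.414·133·(T − 317) + 0.411·1670·(T − 30.6) + 0.0889·466·(T − 30.6) = 0
55.06(T − 317) + 686.37(T − 30.6) + 41.43(T − 30.6) = 0
(55.06 + 686.37 + 41.43) T = 55.06·317 + 686.37·30.6 + 41.43·30.6
T = 39725 / 782.86 = 50.7 °C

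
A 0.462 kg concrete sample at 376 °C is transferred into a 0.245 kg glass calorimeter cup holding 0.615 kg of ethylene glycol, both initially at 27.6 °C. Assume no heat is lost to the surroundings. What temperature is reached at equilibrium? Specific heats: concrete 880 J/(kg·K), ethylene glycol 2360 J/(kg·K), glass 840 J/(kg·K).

T_f ≈ 96.2 °C

T_f = Σ m_i c_i T_i / Σ m_i c_i:
T_f = (406.56×376 + 1451.4×27.6 + 205.8×27.6) / (406.56 + 1451.4 + 205.8)
    = 198605 / 2063.8 ≈ 96.23 °C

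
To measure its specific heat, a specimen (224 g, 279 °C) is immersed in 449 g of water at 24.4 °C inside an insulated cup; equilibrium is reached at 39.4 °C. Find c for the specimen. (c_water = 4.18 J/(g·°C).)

Let T be the final temperature. ΣQ_i = 0:
224×c×(39.4 − 279) + 449×4.18×(39.4 − 24.4) = 0
-53670 c = -28152
c = -28152/-53670 ≈ 0.5245 J/(g·°C)

c ≈ 0.525 J/(g·°C)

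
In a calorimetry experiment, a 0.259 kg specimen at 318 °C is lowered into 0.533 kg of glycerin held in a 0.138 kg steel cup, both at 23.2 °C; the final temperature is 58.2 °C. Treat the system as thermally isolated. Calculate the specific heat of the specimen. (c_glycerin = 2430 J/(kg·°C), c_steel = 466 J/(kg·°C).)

c ≈ 707 J/(kg·°C)

Energy conservation, ΣQ = 0:
0.259·c·(58.2 − 318) + 0.533·2430·(58.2 − 23.2) + 0.138·466·(58.2 − 23.2) = 0
-67.29 c = -47582
c = -47582/-67.29 ≈ 707.1 J/(kg·°C)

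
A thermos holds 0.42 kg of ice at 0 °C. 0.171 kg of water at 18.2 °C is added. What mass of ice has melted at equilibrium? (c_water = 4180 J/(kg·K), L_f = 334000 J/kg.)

Water can give up m c ΔT = 0.171·4180·18.2 = 13009 J before reaching 0 °C.
To melt every bit of ice: 0.42·334000 = 140280 J.
Since 13009 < 140280 J, not all the ice melts; equilibrium is at 0 °C.
m_melt = 13009 / L_f = 0.03895 kg.

m_melted ≈ 0.0389 kg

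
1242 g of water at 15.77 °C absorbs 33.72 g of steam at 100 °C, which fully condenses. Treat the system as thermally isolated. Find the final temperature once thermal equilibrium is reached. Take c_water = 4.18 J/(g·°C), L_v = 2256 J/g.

T_f ≈ 32.3 °C

Energy balance with sensible and latent terms:
steam→water at 100 °C releases m L_v = 33.72·2256 = 76072; condensed water 100 °C→T: 140.95(T − 100); water warms: 1242·4.18·(T − 15.77) = 5191.6(T − 15.77)
5332.5 T = 76072 + 14095 + 81871 = 172038
T ≈ 32.26 °C, under the boiling point, so the assumption holds.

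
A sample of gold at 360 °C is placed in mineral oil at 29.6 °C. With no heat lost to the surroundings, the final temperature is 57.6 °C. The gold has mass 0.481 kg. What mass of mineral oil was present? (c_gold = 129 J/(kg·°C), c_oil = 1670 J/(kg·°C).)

m ≈ 0.401 kg

|Q_gold| = |Q_oil|:
0.481×129×(360 − 57.6) = m×1670×(57.6 − 29.6)
46760 m = 18764  ⇒  m ≈ 0.4013 kg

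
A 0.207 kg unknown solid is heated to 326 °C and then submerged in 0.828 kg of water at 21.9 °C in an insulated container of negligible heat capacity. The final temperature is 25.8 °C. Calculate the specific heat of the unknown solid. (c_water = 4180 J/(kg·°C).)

c ≈ 217 J/(kg·°C)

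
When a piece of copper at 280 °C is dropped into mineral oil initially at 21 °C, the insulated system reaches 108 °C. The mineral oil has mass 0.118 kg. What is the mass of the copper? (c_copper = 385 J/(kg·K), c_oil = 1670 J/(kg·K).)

Heat lost by the copper = heat gained by the oil:
m×385×(280 − 108) = 0.118×1670×(108 − 21)
66220 m = 17144  ⇒  m ≈ 0.2589 kg

m ≈ 0.259 kg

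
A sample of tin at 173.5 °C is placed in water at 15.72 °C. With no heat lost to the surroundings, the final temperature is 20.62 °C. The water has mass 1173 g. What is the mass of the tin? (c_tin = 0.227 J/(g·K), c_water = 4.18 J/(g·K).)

m ≈ 692 g

Heat lost by the tin = heat gained by the water:
m·0.227·(173.5 − 20.62) = 1173·4.18·(20.62 − 15.72)
34.7 m = 24025  ⇒  m ≈ 692.3 g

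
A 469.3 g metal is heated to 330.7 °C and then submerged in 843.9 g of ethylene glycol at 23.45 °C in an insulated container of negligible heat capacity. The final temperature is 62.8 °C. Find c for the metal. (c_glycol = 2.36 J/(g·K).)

Let T be the final temperature. ΣQ_i = 0:
469.3·c·(62.8 − 330.7) + 843.9·2.36·(62.8 − 23.45) = 0
-125725 c = -78370
c = -78370/-125725 ≈ 0.6233 J/(g·K)

c ≈ 0.623 J/(g·K)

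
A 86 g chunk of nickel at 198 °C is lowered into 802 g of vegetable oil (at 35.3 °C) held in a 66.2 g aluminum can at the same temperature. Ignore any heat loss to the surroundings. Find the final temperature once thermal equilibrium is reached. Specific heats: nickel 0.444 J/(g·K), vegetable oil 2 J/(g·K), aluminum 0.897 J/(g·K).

T_f ≈ 39.0 °C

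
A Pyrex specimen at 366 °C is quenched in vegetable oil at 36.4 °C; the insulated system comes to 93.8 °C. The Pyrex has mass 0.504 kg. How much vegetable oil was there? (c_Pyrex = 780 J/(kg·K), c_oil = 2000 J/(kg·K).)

m ≈ 0.932 kg

Heat gained plus heat lost sum to zero:
0.504·780·(93.8 − 366) + m·2000·(93.8 − 36.4) = 0
114800 m = 107007
m = 107007/114800 ≈ 0.9321 kg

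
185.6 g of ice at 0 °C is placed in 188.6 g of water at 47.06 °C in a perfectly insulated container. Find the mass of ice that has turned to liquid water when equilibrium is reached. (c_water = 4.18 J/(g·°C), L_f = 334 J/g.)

Water can give up m c ΔT = 188.6·4.18·47.06 = 37100 J before reaching 0 °C.
Melting all 185.6 g of ice would need 185.6·334 = 61990 J.
That's not enough to melt it all — equilibrium is at 0 °C with ice remaining.
Mass melted = 37100/334 ≈ 111.1 g.

m_melted ≈ 111 g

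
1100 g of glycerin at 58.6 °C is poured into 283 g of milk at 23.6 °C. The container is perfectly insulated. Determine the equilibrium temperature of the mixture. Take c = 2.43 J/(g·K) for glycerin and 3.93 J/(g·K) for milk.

Setting the total heat transfer to zero:
1100*2.43*(T − 58.6) + 283*3.93*(T − 23.6) = 0
3785.2 T = 182885
T = 182885 / 3785.2 = 48.3 °C

T_f ≈ 48.3 °C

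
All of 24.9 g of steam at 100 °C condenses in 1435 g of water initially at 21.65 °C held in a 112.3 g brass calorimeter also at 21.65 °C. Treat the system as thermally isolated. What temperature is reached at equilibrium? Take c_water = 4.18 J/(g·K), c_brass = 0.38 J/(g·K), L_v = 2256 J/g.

Taking heat into each body as positive, Σ m c ΔT = 0:
steam→water at 100 °C releases m L_v = 24.9×2256 = 56174
  condensed water 100 °C→T: 104.08(T − 100)
  water warms: 1435×4.18×(T − 21.65) = 5998.3(T − 21.65)
  cup: 42.67(T − 21.65)
6145.1 T = 56174 + 10408 + 130787 = 197370
T ≈ 32.12 °C, under the boiling point, so the assumption holds.

T_f ≈ 32.1 °C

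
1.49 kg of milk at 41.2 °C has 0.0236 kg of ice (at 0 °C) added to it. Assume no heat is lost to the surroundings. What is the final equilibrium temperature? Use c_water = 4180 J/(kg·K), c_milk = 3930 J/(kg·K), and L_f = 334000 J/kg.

T_f ≈ 39.2 °C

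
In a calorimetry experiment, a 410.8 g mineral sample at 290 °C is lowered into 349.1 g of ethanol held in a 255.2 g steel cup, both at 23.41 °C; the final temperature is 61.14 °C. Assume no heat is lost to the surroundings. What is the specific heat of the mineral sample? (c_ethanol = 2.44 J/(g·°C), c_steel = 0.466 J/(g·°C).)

c ≈ 0.39 J/(g·°C)

Net heat exchanged in the isolated system is zero:
410.8×c×(61.14 − 290) + 349.1×2.44×(61.14 − 23.41) + 255.2×0.466×(61.14 − 23.41) = 0
-94016 c = -36626
c = -36626/-94016 ≈ 0.3896 J/(g·°C)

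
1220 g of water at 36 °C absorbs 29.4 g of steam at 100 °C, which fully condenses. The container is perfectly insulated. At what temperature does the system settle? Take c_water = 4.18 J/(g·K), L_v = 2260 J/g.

T_f ≈ 50.2 °C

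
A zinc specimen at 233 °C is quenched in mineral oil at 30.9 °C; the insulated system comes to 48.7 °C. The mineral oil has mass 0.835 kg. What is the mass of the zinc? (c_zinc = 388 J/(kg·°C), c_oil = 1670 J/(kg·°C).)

|Q_zinc| = |Q_oil|:
m·388·(233 − 48.7) = 0.835·1670·(48.7 − 30.9)
71508 m = 24821  ⇒  m ≈ 0.3471 kg

m ≈ 0.347 kg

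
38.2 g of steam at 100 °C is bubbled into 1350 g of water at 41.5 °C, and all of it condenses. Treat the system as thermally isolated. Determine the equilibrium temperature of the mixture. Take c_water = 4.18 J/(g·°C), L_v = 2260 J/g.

Energy conservation, ΣQ = 0:
condense steam: −38.2×2260 = −86332; condensed water 100 °C→T: 159.68(T − 100); original water: 5643(T − 41.5)
5802.7 T = 86332 + 15968 + 234184 = 336484
T ≈ 57.99 °C (< 100 °C, so full condensation is consistent).

T_f ≈ 58.0 °C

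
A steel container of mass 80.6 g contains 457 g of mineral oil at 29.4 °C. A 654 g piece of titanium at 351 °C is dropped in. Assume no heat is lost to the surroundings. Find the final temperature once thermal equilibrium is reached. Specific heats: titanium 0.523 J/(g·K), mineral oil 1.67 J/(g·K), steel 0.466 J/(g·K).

Let T be the final temperature. ΣQ_i = 0:
654×0.523×(T − 351) + 457×1.67×(T − 29.4) + 80.6×0.466×(T − 29.4) = 0
342.04(T − 351) + 763.19(T − 29.4) + 37.56(T − 29.4) = 0
(342.04 + 763.19 + 37.56) T = 342.04×351 + 763.19×29.4 + 37.56×29.4
T ≈ 125.66 °C

T_f ≈ 125.7 °C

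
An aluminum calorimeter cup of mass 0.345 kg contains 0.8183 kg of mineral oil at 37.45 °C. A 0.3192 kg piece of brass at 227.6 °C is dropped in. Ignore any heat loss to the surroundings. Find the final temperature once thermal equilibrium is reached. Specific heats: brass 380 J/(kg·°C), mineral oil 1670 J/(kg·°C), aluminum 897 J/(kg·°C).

T_f ≈ 50.3 °C

Heat gained plus heat lost sum to zero:
0.3192*380*(T − 227.6) + 0.8183*1670*(T − 37.45) + 0.345*897*(T − 37.45) = 0
121.3(T − 227.6) + 1366.6(T − 37.45) + 309.46(T − 37.45) = 0
1797.3 T = 90374
T ≈ 50.28 °C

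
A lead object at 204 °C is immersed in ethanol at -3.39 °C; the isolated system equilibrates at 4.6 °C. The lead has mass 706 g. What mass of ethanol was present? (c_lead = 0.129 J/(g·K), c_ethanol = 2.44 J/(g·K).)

m ≈ 932 g

|Q_lead| = |Q_ethanol|:
706·0.129·(204 − 4.6) = m·2.44·(4.6 − (-3.39))
19.5 m = 18160  ⇒  m ≈ 931.5 g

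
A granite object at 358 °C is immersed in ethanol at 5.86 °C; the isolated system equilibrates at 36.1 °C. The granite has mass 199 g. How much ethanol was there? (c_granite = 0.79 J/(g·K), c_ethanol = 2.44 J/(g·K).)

Net heat exchanged in the isolated system is zero:
199·0.79·(36.1 − 358) + m·2.44·(36.1 − 5.86) = 0
73.79 m = 50606
m = 50606/73.79 ≈ 685.9 g

m ≈ 686 g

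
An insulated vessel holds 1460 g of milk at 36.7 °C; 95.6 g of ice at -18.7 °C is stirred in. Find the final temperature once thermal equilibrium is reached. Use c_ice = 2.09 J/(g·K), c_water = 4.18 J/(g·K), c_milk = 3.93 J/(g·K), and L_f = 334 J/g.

T_f ≈ 28.5 °C

Net heat exchanged in the isolated system is zero:
ice -18.7→0 °C: 95.6×2.09×18.7 = 3736.3; fusion: m_ice L_f = 95.6×334 = 31930; warm the meltwater: 399.61 T; milk: 5737.8(T − 36.7)
6137.4 T = 210577 − 35667 = 174911
T ≈ 28.50 °C. Since T > 0 °C, the all-ice-melts assumption holds.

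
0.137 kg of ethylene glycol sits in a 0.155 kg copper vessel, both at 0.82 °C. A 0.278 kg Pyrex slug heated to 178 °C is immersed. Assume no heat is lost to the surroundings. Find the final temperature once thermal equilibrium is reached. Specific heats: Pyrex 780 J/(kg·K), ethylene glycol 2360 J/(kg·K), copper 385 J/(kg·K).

T_f ≈ 64.9 °C

Conservation of energy gives ΣQ = 0:
0.278·780·(T − 178) + 0.137·2360·(T − 0.82) + 0.155·385·(T − 0.82) = 0
216.84(T − 178) + 323.32(T − 0.82) + 59.67(T − 0.82) = 0
(216.84 + 323.32 + 59.67) T = 216.84·178 + 323.32·0.82 + 59.67·0.82
T = 38912 / 599.84 = 64.9 °C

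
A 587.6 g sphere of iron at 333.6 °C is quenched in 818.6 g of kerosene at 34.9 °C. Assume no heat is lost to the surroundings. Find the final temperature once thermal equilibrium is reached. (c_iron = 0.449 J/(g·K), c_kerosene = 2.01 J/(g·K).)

T_f ≈ 76.2 °C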